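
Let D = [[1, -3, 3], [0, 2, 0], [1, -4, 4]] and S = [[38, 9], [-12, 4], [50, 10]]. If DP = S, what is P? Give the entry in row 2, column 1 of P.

Since D multiplies P on the left, P = D⁻¹S.
det D = 2, so D⁻¹ = [[4, 0, -3], [0, 1/2, 0], [-1, 1/2, 1]].
P = D⁻¹S = [[4, 0, -3], [0, 1/2, 0], [-1, 1/2, 1]] · [[38, 9], [-12, 4], [50, 10]] = [[2, 6], [-6, 2], [6, 3]].

-6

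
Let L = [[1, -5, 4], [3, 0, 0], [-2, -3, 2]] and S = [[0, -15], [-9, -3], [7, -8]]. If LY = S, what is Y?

L is on the left of Y, so left-multiply by L⁻¹: Y = L⁻¹S.
det L = -6; the adjugate gives L⁻¹ = [[0, 1/3, 0], [1, -5/3, -2], [3/2, -13/6, -5/2]].
Y = L⁻¹S = [[0, 1/3, 0], [1, -5/3, -2], [3/2, -13/6, -5/2]] · [[0, -15], [-9, -3], [7, -8]] = [[-3, -1], [1, 6], [2, 4]].

Y = [[-3, -1], [1, 6], [2, 4]]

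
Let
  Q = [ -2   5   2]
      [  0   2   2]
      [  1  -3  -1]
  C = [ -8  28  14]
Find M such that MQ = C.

Since Q sits to the right of M, M = CQ⁻¹.
det Q = -2; the adjugate gives Q⁻¹ = [[-2, 1/2, -3], [-1, 0, -2], [1, 1/2, 2]].
M = CQ⁻¹ = [[-8, 28, 14]] · [[-2, 1/2, -3], [-1, 0, -2], [1, 1/2, 2]] = [[2, 3, -4]].

M = [[2, 3, -4]]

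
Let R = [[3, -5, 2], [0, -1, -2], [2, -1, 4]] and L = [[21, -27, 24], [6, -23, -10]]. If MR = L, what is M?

M = [[5, -1, 3], [6, -1, -6]]

R is on the right of M, so right-multiply by R⁻¹: M = LR⁻¹.
det R = 6, so R⁻¹ = [[-1, 3, 2], [-2/3, 4/3, 1], [1/3, -7/6, -1/2]].
M = LR⁻¹ = [[21, -27, 24], [6, -23, -10]] · [[-1, 3, 2], [-2/3, 4/3, 1], [1/3, -7/6, -1/2]] = [[5, -1, 3], [6, -1, -6]].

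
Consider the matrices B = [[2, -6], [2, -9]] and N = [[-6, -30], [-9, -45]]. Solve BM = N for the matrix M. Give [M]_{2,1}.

Left-multiplying both sides by B⁻¹ gives M = B⁻¹N.
det B = -6; the adjugate gives B⁻¹ = [[3/2, -1], [1/3, -1/3]].
M = B⁻¹N = [[3/2, -1], [1/3, -1/3]] · [[-6, -30], [-9, -45]] = [[0, 0], [1, 5]].

1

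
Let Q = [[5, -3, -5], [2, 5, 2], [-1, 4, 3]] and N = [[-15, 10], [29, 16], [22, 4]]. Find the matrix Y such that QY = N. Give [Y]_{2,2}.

0

Left-multiplying both sides by Q⁻¹ gives Y = Q⁻¹N.
det Q = -6; the adjugate gives Q⁻¹ = [[-7/6, 11/6, -19/6], [4/3, -5/3, 10/3], [-13/6, 17/6, -31/6]].
Y = Q⁻¹N = [[-7/6, 11/6, -19/6], [4/3, -5/3, 10/3], [-13/6, 17/6, -31/6]] · [[-15, 10], [29, 16], [22, 4]] = [[1, 5], [5, 0], [1, 3]].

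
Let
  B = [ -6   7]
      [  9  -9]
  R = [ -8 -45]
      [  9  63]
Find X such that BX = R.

X = [[-1, 4], [-2, -3]]

Left-multiplying both sides by B⁻¹ gives X = B⁻¹R.
B has determinant -9; B⁻¹ = [[1, 7/9], [1, 2/3]].
X = B⁻¹R = [[1, 7/9], [1, 2/3]] · [[-8, -45], [9, 63]] = [[-1, 4], [-2, -3]].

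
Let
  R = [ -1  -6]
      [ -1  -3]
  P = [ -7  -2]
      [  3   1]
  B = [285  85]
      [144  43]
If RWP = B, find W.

W = [[0, -1], [5, -4]]

W = R⁻¹BP⁻¹ (apply R⁻¹ on the left and P⁻¹ on the right).
R has determinant -3; R⁻¹ = [[1, -2], [-1/3, 1/3]].
P has determinant -1; P⁻¹ = [[-1, -2], [3, 7]].
R⁻¹B = [[-3, -1], [-47, -14]].
W = (R⁻¹B)P⁻¹ = [[0, -1], [5, -4]].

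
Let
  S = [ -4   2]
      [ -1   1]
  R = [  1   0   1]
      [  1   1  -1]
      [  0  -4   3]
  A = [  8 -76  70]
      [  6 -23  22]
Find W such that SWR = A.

Isolating W: multiply by S⁻¹ from the left and R⁻¹ from the right, so W = S⁻¹AR⁻¹.
det S = -2, so S⁻¹ = [[-1/2, 1], [-1/2, 2]].
det R = -5; the adjugate gives R⁻¹ = [[1/5, 4/5, 1/5], [3/5, -3/5, -2/5], [4/5, -4/5, -1/5]].
S⁻¹A = [[2, 15, -13], [8, -8, 9]].
W = (S⁻¹A)R⁻¹ = [[-1, 3, -3], [4, 4, 3]].

W = [[-1, 3, -3], [4, 4, 3]]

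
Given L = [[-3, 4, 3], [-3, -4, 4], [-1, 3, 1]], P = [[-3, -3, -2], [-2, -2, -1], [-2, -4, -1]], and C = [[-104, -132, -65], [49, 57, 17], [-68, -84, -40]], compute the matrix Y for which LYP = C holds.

Isolating Y: multiply by L⁻¹ from the left and P⁻¹ from the right, so Y = L⁻¹CP⁻¹.
det L = 5, so L⁻¹ = [[-16/5, 1, 28/5], [-1/5, 0, 3/5], [-13/5, 1, 24/5]].
P has determinant -2; P⁻¹ = [[1, -5/2, 1/2], [0, 1/2, -1/2], [-2, 3, 0]].
L⁻¹C = [[1, 9, 1], [-20, -24, -11], [-7, -3, -6]].
Y = (L⁻¹C)P⁻¹ = [[-1, 5, -4], [2, 5, 2], [5, -2, -2]].

Y = [[-1, 5, -4], [2, 5, 2], [5, -2, -2]]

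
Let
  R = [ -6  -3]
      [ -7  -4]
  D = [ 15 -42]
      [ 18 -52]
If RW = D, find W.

Since R multiplies W on the left, W = R⁻¹D.
R has determinant 3; R⁻¹ = [[-4/3, 1], [7/3, -2]].
W = R⁻¹D = [[-4/3, 1], [7/3, -2]] · [[15, -42], [18, -52]] = [[-2, 4], [-1, 6]].

W = [[-2, 4], [-1, 6]]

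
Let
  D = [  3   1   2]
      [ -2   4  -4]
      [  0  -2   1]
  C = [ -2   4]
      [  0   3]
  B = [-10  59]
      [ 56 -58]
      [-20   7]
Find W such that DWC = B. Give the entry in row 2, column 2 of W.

4

W = D⁻¹BC⁻¹ (apply D⁻¹ on the left and C⁻¹ on the right).
det D = -2, so D⁻¹ = [[2, 5/2, 6], [-1, -3/2, -4], [-2, -3, -7]].
det C = -6, so C⁻¹ = [[-1/2, 2/3], [0, 1/3]].
D⁻¹B = [[0, 15], [6, 0], [-8, 7]].
W = (D⁻¹B)C⁻¹ = [[0, 5], [-3, 4], [4, -3]].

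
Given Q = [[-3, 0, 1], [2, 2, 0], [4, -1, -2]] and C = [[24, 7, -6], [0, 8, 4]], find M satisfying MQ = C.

Since Q sits to the right of M, M = CQ⁻¹.
det Q = 2, so Q⁻¹ = [[-2, -1/2, -1], [2, 1, 1], [-5, -3/2, -3]].
M = CQ⁻¹ = [[24, 7, -6], [0, 8, 4]] · [[-2, -1/2, -1], [2, 1, 1], [-5, -3/2, -3]] = [[-4, 4, 1], [-4, 2, -4]].

M = [[-4, 4, 1], [-4, 2, -4]]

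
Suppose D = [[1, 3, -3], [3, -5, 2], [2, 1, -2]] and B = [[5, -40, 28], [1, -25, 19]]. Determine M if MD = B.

M = [[-4, 5, -3], [-5, 2, 0]]

D is on the right of M, so right-multiply by D⁻¹: M = BD⁻¹.
det D = -1; the adjugate gives D⁻¹ = [[-8, -3, 9], [-10, -4, 11], [-13, -5, 14]].
M = BD⁻¹ = [[5, -40, 28], [1, -25, 19]] · [[-8, -3, 9], [-10, -4, 11], [-13, -5, 14]] = [[-4, 5, -3], [-5, 2, 0]].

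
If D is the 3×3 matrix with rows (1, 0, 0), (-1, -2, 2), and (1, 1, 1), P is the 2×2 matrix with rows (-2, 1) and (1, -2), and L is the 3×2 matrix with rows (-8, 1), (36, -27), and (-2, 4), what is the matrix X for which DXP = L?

X = [[5, 2], [0, -4], [-5, 0]]

Left-multiply by D⁻¹ and right-multiply by P⁻¹: X = D⁻¹LP⁻¹.
det D = -4, so D⁻¹ = [[1, 0, 0], [-3/4, -1/4, 1/2], [-1/4, 1/4, 1/2]].
det P = 3, so P⁻¹ = [[-2/3, -1/3], [-1/3, -2/3]].
D⁻¹L = [[-8, 1], [-4, 8], [10, -5]].
X = (D⁻¹L)P⁻¹ = [[5, 2], [0, -4], [-5, 0]].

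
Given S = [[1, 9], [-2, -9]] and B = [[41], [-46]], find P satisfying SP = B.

Left-multiplying both sides by S⁻¹ gives P = S⁻¹B.
det S = 9, so S⁻¹ = [[-1, -1], [2/9, 1/9]].
P = S⁻¹B = [[-1, -1], [2/9, 1/9]] · [[41], [-46]] = [[5], [4]].

P = [[5], [4]]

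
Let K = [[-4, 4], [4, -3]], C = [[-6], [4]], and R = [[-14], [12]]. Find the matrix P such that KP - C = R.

KP = R + C = [[-20], [16]].
Left-multiplying both sides by K⁻¹ gives P = K⁻¹(R + C).
det K = -4; the adjugate gives K⁻¹ = [[3/4, 1], [1, 1]].
P = K⁻¹(R + C) = [[1], [-4]].

P = [[1], [-4]]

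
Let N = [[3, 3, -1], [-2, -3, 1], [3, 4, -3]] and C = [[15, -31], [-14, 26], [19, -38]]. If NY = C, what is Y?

Left-multiplying both sides by N⁻¹ gives Y = N⁻¹C.
N has determinant 5; N⁻¹ = [[1, 1, 0], [-3/5, -6/5, -1/5], [1/5, -3/5, -3/5]].
Y = N⁻¹C = [[1, 1, 0], [-3/5, -6/5, -1/5], [1/5, -3/5, -3/5]] · [[15, -31], [-14, 26], [19, -38]] = [[1, -5], [4, -5], [0, 1]].

Y = [[1, -5], [4, -5], [0, 1]]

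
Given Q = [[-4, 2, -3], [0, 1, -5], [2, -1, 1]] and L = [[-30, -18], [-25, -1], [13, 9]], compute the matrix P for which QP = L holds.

P = [[2, 4], [-5, -1], [4, 0]]

Left-multiplying both sides by Q⁻¹ gives P = Q⁻¹L.
det Q = 2, so Q⁻¹ = [[-2, 1/2, -7/2], [-5, 1, -10], [-1, 0, -2]].
P = Q⁻¹L = [[-2, 1/2, -7/2], [-5, 1, -10], [-1, 0, -2]] · [[-30, -18], [-25, -1], [13, 9]] = [[2, 4], [-5, -1], [4, 0]].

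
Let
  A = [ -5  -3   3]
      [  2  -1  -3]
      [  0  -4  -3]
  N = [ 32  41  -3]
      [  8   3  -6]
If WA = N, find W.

W = [[-6, 1, -6], [-2, -1, 1]]

Since A sits to the right of W, W = NA⁻¹.
det A = 3; the adjugate gives A⁻¹ = [[-3, -7, 4], [2, 5, -3], [-8/3, -20/3, 11/3]].
W = NA⁻¹ = [[32, 41, -3], [8, 3, -6]] · [[-3, -7, 4], [2, 5, -3], [-8/3, -20/3, 11/3]] = [[-6, 1, -6], [-2, -1, 1]].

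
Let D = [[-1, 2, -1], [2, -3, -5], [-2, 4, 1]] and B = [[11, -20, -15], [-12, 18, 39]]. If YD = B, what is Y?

Y = [[1, 2, -4], [-6, -6, 3]]

D is on the right of Y, so right-multiply by D⁻¹: Y = BD⁻¹.
det D = -3, so D⁻¹ = [[-17/3, 2, 13/3], [-8/3, 1, 7/3], [-2/3, 0, 1/3]].
Y = BD⁻¹ = [[11, -20, -15], [-12, 18, 39]] · [[-17/3, 2, 13/3], [-8/3, 1, 7/3], [-2/3, 0, 1/3]] = [[1, 2, -4], [-6, -6, 3]].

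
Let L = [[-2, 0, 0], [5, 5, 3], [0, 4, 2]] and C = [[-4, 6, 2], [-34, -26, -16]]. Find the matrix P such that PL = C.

Since L sits to the right of P, P = CL⁻¹.
det L = 4; the adjugate gives L⁻¹ = [[-1/2, 0, 0], [-5/2, -1, 3/2], [5, 2, -5/2]].
P = CL⁻¹ = [[-4, 6, 2], [-34, -26, -16]] · [[-1/2, 0, 0], [-5/2, -1, 3/2], [5, 2, -5/2]] = [[-3, -2, 4], [2, -6, 1]].

P = [[-3, -2, 4], [2, -6, 1]]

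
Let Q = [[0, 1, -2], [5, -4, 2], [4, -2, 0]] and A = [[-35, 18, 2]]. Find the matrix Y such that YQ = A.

Since Q sits to the right of Y, Y = AQ⁻¹.
det Q = -4; the adjugate gives Q⁻¹ = [[-1, -1, 3/2], [-2, -2, 5/2], [-3/2, -1, 5/4]].
Y = AQ⁻¹ = [[-35, 18, 2]] · [[-1, -1, 3/2], [-2, -2, 5/2], [-3/2, -1, 5/4]] = [[-4, -3, -5]].

Y = [[-4, -3, -5]]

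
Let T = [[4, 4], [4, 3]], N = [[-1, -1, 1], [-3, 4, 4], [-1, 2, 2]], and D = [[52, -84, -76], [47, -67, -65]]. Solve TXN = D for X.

Isolating X: multiply by T⁻¹ from the left and N⁻¹ from the right, so X = T⁻¹DN⁻¹.
det T = -4; the adjugate gives T⁻¹ = [[-3/4, 1], [1, -1]].
det N = -4; the adjugate gives N⁻¹ = [[0, -1, 2], [-1/2, 1/4, -1/4], [1/2, -3/4, 7/4]].
T⁻¹D = [[8, -4, -8], [5, -17, -11]].
X = (T⁻¹D)N⁻¹ = [[-2, -3, 3], [3, -1, -5]].

X = [[-2, -3, 3], [3, -1, -5]]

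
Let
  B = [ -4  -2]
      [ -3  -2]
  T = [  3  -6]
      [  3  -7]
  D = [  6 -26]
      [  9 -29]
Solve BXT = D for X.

X = B⁻¹DT⁻¹ (apply B⁻¹ on the left and T⁻¹ on the right).
det B = 2; the adjugate gives B⁻¹ = [[-1, 1], [3/2, -2]].
det T = -3; the adjugate gives T⁻¹ = [[7/3, -2], [1, -1]].
B⁻¹D = [[3, -3], [-9, 19]].
X = (B⁻¹D)T⁻¹ = [[4, -3], [-2, -1]].

X = [[4, -3], [-2, -1]]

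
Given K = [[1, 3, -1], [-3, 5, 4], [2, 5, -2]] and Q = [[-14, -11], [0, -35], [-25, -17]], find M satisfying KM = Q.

M = [[-5, 6], [-3, -5], [0, 2]]

Since K multiplies M on the left, M = K⁻¹Q.
K has determinant 1; K⁻¹ = [[-30, 1, 17], [2, 0, -1], [-25, 1, 14]].
M = K⁻¹Q = [[-30, 1, 17], [2, 0, -1], [-25, 1, 14]] · [[-14, -11], [0, -35], [-25, -17]] = [[-5, 6], [-3, -5], [0, 2]].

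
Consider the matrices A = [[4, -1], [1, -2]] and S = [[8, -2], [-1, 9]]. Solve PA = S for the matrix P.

Since A sits to the right of P, P = SA⁻¹.
det A = -7, so A⁻¹ = [[2/7, -1/7], [1/7, -4/7]].
P = SA⁻¹ = [[8, -2], [-1, 9]] · [[2/7, -1/7], [1/7, -4/7]] = [[2, 0], [1, -5]].

P = [[2, 0], [1, -5]]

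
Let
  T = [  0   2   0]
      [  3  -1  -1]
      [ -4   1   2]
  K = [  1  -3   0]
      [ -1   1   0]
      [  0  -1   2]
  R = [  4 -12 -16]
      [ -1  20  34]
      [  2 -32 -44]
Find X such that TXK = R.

Isolating X: multiply by T⁻¹ from the left and K⁻¹ from the right, so X = T⁻¹RK⁻¹.
T has determinant -4; T⁻¹ = [[1/4, 1, 1/2], [1/2, 0, 0], [1/4, 2, 3/2]].
K has determinant -4; K⁻¹ = [[-1/2, -3/2, 0], [-1/2, -1/2, 0], [-1/4, -1/4, 1/2]].
T⁻¹R = [[1, 1, 8], [2, -6, -8], [2, -11, -2]].
X = (T⁻¹R)K⁻¹ = [[-3, -4, 4], [4, 2, -4], [5, 3, -1]].

X = [[-3, -4, 4], [4, 2, -4], [5, 3, -1]]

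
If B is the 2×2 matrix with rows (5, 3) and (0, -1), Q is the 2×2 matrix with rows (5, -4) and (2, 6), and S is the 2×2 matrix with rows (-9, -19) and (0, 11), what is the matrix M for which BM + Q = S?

BM = S − Q = [[-14, -15], [-2, 5]].
B is on the left of M, so left-multiply by B⁻¹: M = B⁻¹(S − Q).
B has determinant -5; B⁻¹ = [[1/5, 3/5], [0, -1]].
M = B⁻¹(S − Q) = [[-4, 0], [2, -5]].

M = [[-4, 0], [2, -5]]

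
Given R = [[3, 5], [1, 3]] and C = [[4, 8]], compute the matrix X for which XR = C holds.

Since R sits to the right of X, X = CR⁻¹.
R has determinant 4; R⁻¹ = [[3/4, -5/4], [-1/4, 3/4]].
X = CR⁻¹ = [[4, 8]] · [[3/4, -5/4], [-1/4, 3/4]] = [[1, 1]].

X = [[1, 1]]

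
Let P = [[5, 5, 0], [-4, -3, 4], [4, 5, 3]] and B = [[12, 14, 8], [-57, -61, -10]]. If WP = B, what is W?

W = [[4, 2, 0], [-5, 2, -6]]

Since P sits to the right of W, W = BP⁻¹.
det P = -5; the adjugate gives P⁻¹ = [[29/5, 3, -4], [-28/5, -3, 4], [8/5, 1, -1]].
W = BP⁻¹ = [[12, 14, 8], [-57, -61, -10]] · [[29/5, 3, -4], [-28/5, -3, 4], [8/5, 1, -1]] = [[4, 2, 0], [-5, 2, -6]].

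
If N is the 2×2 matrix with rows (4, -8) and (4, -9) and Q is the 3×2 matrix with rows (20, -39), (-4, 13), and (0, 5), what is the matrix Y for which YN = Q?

N is on the right of Y, so right-multiply by N⁻¹: Y = QN⁻¹.
det N = -4; the adjugate gives N⁻¹ = [[9/4, -2], [1, -1]].
Y = QN⁻¹ = [[20, -39], [-4, 13], [0, 5]] · [[9/4, -2], [1, -1]] = [[6, -1], [4, -5], [5, -5]].

Y = [[6, -1], [4, -5], [5, -5]]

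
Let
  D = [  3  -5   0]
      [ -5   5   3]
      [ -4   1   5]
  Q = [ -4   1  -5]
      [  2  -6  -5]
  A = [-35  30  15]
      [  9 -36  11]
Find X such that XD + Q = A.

X = [[-5, 0, 4], [4, -3, 5]]

XD = A − Q = [[-31, 29, 20], [7, -30, 16]].
Right-multiplying both sides by D⁻¹ gives X = (A − Q)D⁻¹.
det D = 1, so D⁻¹ = [[22, 25, -15], [13, 15, -9], [15, 17, -10]].
X = (A − Q)D⁻¹ = [[-5, 0, 4], [4, -3, 5]].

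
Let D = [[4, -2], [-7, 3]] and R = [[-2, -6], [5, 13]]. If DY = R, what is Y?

D is on the left of Y, so left-multiply by D⁻¹: Y = D⁻¹R.
det D = -2, so D⁻¹ = [[-3/2, -1], [-7/2, -2]].
Y = D⁻¹R = [[-3/2, -1], [-7/2, -2]] · [[-2, -6], [5, 13]] = [[-2, -4], [-3, -5]].

Y = [[-2, -4], [-3, -5]]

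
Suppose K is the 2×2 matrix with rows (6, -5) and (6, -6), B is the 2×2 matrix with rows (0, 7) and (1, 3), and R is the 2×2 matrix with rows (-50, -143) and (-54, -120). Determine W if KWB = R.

W = [[-4, -5], [-5, 4]]

Left-multiply by K⁻¹ and right-multiply by B⁻¹: W = K⁻¹RB⁻¹.
K has determinant -6; K⁻¹ = [[1, -5/6], [1, -1]].
B has determinant -7; B⁻¹ = [[-3/7, 1], [1/7, 0]].
K⁻¹R = [[-5, -43], [4, -23]].
W = (K⁻¹R)B⁻¹ = [[-4, -5], [-5, 4]].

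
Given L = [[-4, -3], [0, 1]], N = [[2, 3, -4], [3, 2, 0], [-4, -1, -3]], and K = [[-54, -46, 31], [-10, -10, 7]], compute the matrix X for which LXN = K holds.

Left-multiply by L⁻¹ and right-multiply by N⁻¹: X = L⁻¹KN⁻¹.
det L = -4, so L⁻¹ = [[-1/4, -3/4], [0, 1]].
N has determinant -5; N⁻¹ = [[6/5, -13/5, -8/5], [-9/5, 22/5, 12/5], [-1, 2, 1]].
L⁻¹K = [[21, 19, -13], [-10, -10, 7]].
X = (L⁻¹K)N⁻¹ = [[4, 3, -1], [-1, -4, -1]].

X = [[4, 3, -1], [-1, -4, -1]]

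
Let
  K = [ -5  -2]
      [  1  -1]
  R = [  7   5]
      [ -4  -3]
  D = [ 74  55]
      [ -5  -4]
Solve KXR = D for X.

X = K⁻¹DR⁻¹ (apply K⁻¹ on the left and R⁻¹ on the right).
det K = 7; the adjugate gives K⁻¹ = [[-1/7, 2/7], [-1/7, -5/7]].
R has determinant -1; R⁻¹ = [[3, 5], [-4, -7]].
K⁻¹D = [[-12, -9], [-7, -5]].
X = (K⁻¹D)R⁻¹ = [[0, 3], [-1, 0]].

X = [[0, 3], [-1, 0]]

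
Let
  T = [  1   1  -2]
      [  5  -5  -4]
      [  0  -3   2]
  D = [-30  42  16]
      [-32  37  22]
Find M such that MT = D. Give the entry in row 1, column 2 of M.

-6

Since T sits to the right of M, M = DT⁻¹.
T has determinant -2; T⁻¹ = [[11, -2, 7], [5, -1, 3], [15/2, -3/2, 5]].
M = DT⁻¹ = [[-30, 42, 16], [-32, 37, 22]] · [[11, -2, 7], [5, -1, 3], [15/2, -3/2, 5]] = [[0, -6, -4], [-2, -6, -3]].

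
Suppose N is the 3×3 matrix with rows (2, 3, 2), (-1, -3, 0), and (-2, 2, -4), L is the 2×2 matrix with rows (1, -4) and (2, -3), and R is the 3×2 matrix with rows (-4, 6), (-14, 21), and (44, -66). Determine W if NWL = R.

W = N⁻¹RL⁻¹ (apply N⁻¹ on the left and L⁻¹ on the right).
det N = -4, so N⁻¹ = [[-3, -4, -3/2], [1, 1, 1/2], [2, 5/2, 3/4]].
det L = 5, so L⁻¹ = [[-3/5, 4/5], [-2/5, 1/5]].
N⁻¹R = [[2, -3], [4, -6], [-10, 15]].
W = (N⁻¹R)L⁻¹ = [[0, 1], [0, 2], [0, -5]].

W = [[0, 1], [0, 2], [0, -5]]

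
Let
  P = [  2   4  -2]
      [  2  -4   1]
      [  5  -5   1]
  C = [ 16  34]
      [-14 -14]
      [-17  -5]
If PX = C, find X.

X = [[0, 5], [3, 6], [-2, 0]]

Since P multiplies X on the left, X = P⁻¹C.
det P = -6; the adjugate gives P⁻¹ = [[-1/6, -1, 2/3], [-1/2, -2, 1], [-5/3, -5, 8/3]].
X = P⁻¹C = [[-1/6, -1, 2/3], [-1/2, -2, 1], [-5/3, -5, 8/3]] · [[16, 34], [-14, -14], [-17, -5]] = [[0, 5], [3, 6], [-2, 0]].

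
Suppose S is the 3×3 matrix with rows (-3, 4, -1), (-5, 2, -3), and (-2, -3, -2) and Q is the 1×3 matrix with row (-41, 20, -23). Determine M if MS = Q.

S is on the right of M, so right-multiply by S⁻¹: M = QS⁻¹.
det S = 4; the adjugate gives S⁻¹ = [[-13/4, 11/4, -5/2], [-1, 1, -1], [19/4, -17/4, 7/2]].
M = QS⁻¹ = [[-41, 20, -23]] · [[-13/4, 11/4, -5/2], [-1, 1, -1], [19/4, -17/4, 7/2]] = [[4, 5, 2]].

M = [[4, 5, 2]]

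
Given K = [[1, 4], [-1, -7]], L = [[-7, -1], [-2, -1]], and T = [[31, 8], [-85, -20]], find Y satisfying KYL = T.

Y = [[5, 3], [-2, -2]]

Left-multiply by K⁻¹ and right-multiply by L⁻¹: Y = K⁻¹TL⁻¹.
K has determinant -3; K⁻¹ = [[7/3, 4/3], [-1/3, -1/3]].
det L = 5, so L⁻¹ = [[-1/5, 1/5], [2/5, -7/5]].
K⁻¹T = [[-41, -8], [18, 4]].
Y = (K⁻¹T)L⁻¹ = [[5, 3], [-2, -2]].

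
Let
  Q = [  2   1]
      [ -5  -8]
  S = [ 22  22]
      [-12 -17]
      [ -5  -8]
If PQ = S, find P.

Q is on the right of P, so right-multiply by Q⁻¹: P = SQ⁻¹.
Q has determinant -11; Q⁻¹ = [[8/11, 1/11], [-5/11, -2/11]].
P = SQ⁻¹ = [[22, 22], [-12, -17], [-5, -8]] · [[8/11, 1/11], [-5/11, -2/11]] = [[6, -2], [-1, 2], [0, 1]].

P = [[6, -2], [-1, 2], [0, 1]]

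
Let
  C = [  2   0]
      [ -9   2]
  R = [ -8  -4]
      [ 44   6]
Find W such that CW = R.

W = [[-4, -2], [4, -6]]

Since C multiplies W on the left, W = C⁻¹R.
det C = 4; the adjugate gives C⁻¹ = [[1/2, 0], [9/4, 1/2]].
W = C⁻¹R = [[1/2, 0], [9/4, 1/2]] · [[-8, -4], [44, 6]] = [[-4, -2], [4, -6]].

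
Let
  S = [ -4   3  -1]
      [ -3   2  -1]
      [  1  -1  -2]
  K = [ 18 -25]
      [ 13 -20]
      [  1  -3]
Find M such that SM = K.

M = [[0, 6], [5, 1], [-3, 4]]

Left-multiplying both sides by S⁻¹ gives M = S⁻¹K.
det S = -2, so S⁻¹ = [[5/2, -7/2, 1/2], [7/2, -9/2, 1/2], [-1/2, 1/2, -1/2]].
M = S⁻¹K = [[5/2, -7/2, 1/2], [7/2, -9/2, 1/2], [-1/2, 1/2, -1/2]] · [[18, -25], [13, -20], [1, -3]] = [[0, 6], [5, 1], [-3, 4]].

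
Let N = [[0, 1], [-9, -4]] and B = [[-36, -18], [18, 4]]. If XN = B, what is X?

Since N sits to the right of X, X = BN⁻¹.
N has determinant 9; N⁻¹ = [[-4/9, -1/9], [1, 0]].
X = BN⁻¹ = [[-36, -18], [18, 4]] · [[-4/9, -1/9], [1, 0]] = [[-2, 4], [-4, -2]].

X = [[-2, 4], [-4, -2]]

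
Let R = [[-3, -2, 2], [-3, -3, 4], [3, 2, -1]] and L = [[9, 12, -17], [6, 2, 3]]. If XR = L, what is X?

Since R sits to the right of X, X = LR⁻¹.
det R = 3, so R⁻¹ = [[-5/3, 2/3, -2/3], [3, -1, 2], [1, 0, 1]].
X = LR⁻¹ = [[9, 12, -17], [6, 2, 3]] · [[-5/3, 2/3, -2/3], [3, -1, 2], [1, 0, 1]] = [[4, -6, 1], [-1, 2, 3]].

X = [[4, -6, 1], [-1, 2, 3]]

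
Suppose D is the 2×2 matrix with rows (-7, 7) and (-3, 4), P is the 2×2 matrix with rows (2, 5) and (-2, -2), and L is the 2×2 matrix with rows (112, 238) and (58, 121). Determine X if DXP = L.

X = [[-3, 0], [3, -2]]

Isolating X: multiply by D⁻¹ from the left and P⁻¹ from the right, so X = D⁻¹LP⁻¹.
det D = -7, so D⁻¹ = [[-4/7, 1], [-3/7, 1]].
P has determinant 6; P⁻¹ = [[-1/3, -5/6], [1/3, 1/3]].
D⁻¹L = [[-6, -15], [10, 19]].
X = (D⁻¹L)P⁻¹ = [[-3, 0], [3, -2]].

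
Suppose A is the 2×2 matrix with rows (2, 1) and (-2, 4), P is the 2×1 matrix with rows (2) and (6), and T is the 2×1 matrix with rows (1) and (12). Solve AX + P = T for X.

X = [[-1], [1]]

AX = T − P = [[-1], [6]].
Since A multiplies X on the left, X = A⁻¹(T − P).
det A = 10, so A⁻¹ = [[2/5, -1/10], [1/5, 1/5]].
X = A⁻¹(T − P) = [[-1], [1]].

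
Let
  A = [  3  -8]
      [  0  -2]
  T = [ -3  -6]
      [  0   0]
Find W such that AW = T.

W = [[-1, -2], [0, 0]]

Left-multiplying both sides by A⁻¹ gives W = A⁻¹T.
det A = -6; the adjugate gives A⁻¹ = [[1/3, -4/3], [0, -1/2]].
W = A⁻¹T = [[1/3, -4/3], [0, -1/2]] · [[-3, -6], [0, 0]] = [[-1, -2], [0, 0]].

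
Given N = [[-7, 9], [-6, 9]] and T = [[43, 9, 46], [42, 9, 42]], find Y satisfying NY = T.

N is on the left of Y, so left-multiply by N⁻¹: Y = N⁻¹T.
N has determinant -9; N⁻¹ = [[-1, 1], [-2/3, 7/9]].
Y = N⁻¹T = [[-1, 1], [-2/3, 7/9]] · [[43, 9, 46], [42, 9, 42]] = [[-1, 0, -4], [4, 1, 2]].

Y = [[-1, 0, -4], [4, 1, 2]]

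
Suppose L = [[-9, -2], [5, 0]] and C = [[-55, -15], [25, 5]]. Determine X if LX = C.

Since L multiplies X on the left, X = L⁻¹C.
det L = 10; the adjugate gives L⁻¹ = [[0, 1/5], [-1/2, -9/10]].
X = L⁻¹C = [[0, 1/5], [-1/2, -9/10]] · [[-55, -15], [25, 5]] = [[5, 1], [5, 3]].

X = [[5, 1], [5, 3]]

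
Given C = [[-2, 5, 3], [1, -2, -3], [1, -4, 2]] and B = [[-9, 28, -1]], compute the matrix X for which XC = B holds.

Since C sits to the right of X, X = BC⁻¹.
det C = 1, so C⁻¹ = [[-16, -22, -9], [-5, -7, -3], [-2, -3, -1]].
X = BC⁻¹ = [[-9, 28, -1]] · [[-16, -22, -9], [-5, -7, -3], [-2, -3, -1]] = [[6, 5, -2]].

X = [[6, 5, -2]]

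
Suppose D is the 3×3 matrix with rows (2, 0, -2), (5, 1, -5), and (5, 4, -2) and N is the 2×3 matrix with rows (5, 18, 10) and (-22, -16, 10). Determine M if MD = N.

Right-multiplying both sides by D⁻¹ gives M = ND⁻¹.
D has determinant 6; D⁻¹ = [[3, -4/3, 1/3], [-5/2, 1, 0], [5/2, -4/3, 1/3]].
M = ND⁻¹ = [[5, 18, 10], [-22, -16, 10]] · [[3, -4/3, 1/3], [-5/2, 1, 0], [5/2, -4/3, 1/3]] = [[-5, -2, 5], [-1, 0, -4]].

M = [[-5, -2, 5], [-1, 0, -4]]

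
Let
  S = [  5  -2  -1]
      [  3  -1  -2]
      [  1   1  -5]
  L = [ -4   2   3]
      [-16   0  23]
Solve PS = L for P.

S is on the right of P, so right-multiply by S⁻¹: P = LS⁻¹.
S has determinant 5; S⁻¹ = [[7/5, -11/5, 3/5], [13/5, -24/5, 7/5], [4/5, -7/5, 1/5]].
P = LS⁻¹ = [[-4, 2, 3], [-16, 0, 23]] · [[7/5, -11/5, 3/5], [13/5, -24/5, 7/5], [4/5, -7/5, 1/5]] = [[2, -5, 1], [-4, 3, -5]].

P = [[2, -5, 1], [-4, 3, -5]]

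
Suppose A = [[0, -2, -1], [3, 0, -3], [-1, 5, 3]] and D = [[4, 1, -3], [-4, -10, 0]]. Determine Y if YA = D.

Y = [[-3, 1, -1], [0, -2, -2]]

Right-multiplying both sides by A⁻¹ gives Y = DA⁻¹.
A has determinant -3; A⁻¹ = [[-5, -1/3, -2], [2, 1/3, 1], [-5, -2/3, -2]].
Y = DA⁻¹ = [[4, 1, -3], [-4, -10, 0]] · [[-5, -1/3, -2], [2, 1/3, 1], [-5, -2/3, -2]] = [[-3, 1, -1], [0, -2, -2]].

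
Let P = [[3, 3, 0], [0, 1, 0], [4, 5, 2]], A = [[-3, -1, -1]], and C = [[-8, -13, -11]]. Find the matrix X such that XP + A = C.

X = [[5, -2, -5]]

XP = C − A = [[-5, -12, -10]].
Since P sits to the right of X, X = (C − A)P⁻¹.
P has determinant 6; P⁻¹ = [[1/3, -1, 0], [0, 1, 0], [-2/3, -1/2, 1/2]].
X = (C − A)P⁻¹ = [[5, -2, -5]].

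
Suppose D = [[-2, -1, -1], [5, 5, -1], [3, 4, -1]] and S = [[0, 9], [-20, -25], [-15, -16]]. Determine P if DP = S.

D is on the left of P, so left-multiply by D⁻¹: P = D⁻¹S.
det D = -5, so D⁻¹ = [[1/5, 1, -6/5], [-2/5, -1, 7/5], [-1, -1, 1]].
P = D⁻¹S = [[1/5, 1, -6/5], [-2/5, -1, 7/5], [-1, -1, 1]] · [[0, 9], [-20, -25], [-15, -16]] = [[-2, -4], [-1, -1], [5, 0]].

P = [[-2, -4], [-1, -1], [5, 0]]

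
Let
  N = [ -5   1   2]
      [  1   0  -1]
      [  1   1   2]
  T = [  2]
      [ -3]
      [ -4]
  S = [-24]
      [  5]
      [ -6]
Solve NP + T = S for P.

P = [[4], [2], [-4]]

NP = S − T = [[-26], [8], [-2]].
Since N multiplies P on the left, P = N⁻¹(S − T).
det N = -6, so N⁻¹ = [[-1/6, 0, 1/6], [1/2, 2, 1/2], [-1/6, -1, 1/6]].
P = N⁻¹(S − T) = [[4], [2], [-4]].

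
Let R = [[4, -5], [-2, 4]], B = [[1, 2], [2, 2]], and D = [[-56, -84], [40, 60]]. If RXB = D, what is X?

X = [[-2, -1], [4, 2]]

Isolating X: multiply by R⁻¹ from the left and B⁻¹ from the right, so X = R⁻¹DB⁻¹.
det R = 6; the adjugate gives R⁻¹ = [[2/3, 5/6], [1/3, 2/3]].
B has determinant -2; B⁻¹ = [[-1, 1], [1, -1/2]].
R⁻¹D = [[-4, -6], [8, 12]].
X = (R⁻¹D)B⁻¹ = [[-2, -1], [4, 2]].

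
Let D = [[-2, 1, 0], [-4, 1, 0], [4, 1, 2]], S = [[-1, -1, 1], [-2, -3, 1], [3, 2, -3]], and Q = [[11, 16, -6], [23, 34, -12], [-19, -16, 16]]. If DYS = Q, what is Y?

Y = [[0, 3, 0], [-1, 1, 0], [-2, -5, -3]]

Y = D⁻¹QS⁻¹ (apply D⁻¹ on the left and S⁻¹ on the right).
det D = 4, so D⁻¹ = [[1/2, -1/2, 0], [2, -1, 0], [-2, 3/2, 1/2]].
S has determinant 1; S⁻¹ = [[7, -1, 2], [-3, 0, -1], [5, -1, 1]].
D⁻¹Q = [[-6, -9, 3], [-1, -2, 0], [3, 11, 2]].
Y = (D⁻¹Q)S⁻¹ = [[0, 3, 0], [-1, 1, 0], [-2, -5, -3]].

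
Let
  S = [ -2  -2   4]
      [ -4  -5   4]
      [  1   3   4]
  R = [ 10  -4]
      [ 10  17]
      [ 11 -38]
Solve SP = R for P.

Left-multiplying both sides by S⁻¹ gives P = S⁻¹R.
S has determinant -4; S⁻¹ = [[8, -5, -3], [-5, 3, 2], [7/4, -1, -1/2]].
P = S⁻¹R = [[8, -5, -3], [-5, 3, 2], [7/4, -1, -1/2]] · [[10, -4], [10, 17], [11, -38]] = [[-3, -3], [2, -5], [2, -5]].

P = [[-3, -3], [2, -5], [2, -5]]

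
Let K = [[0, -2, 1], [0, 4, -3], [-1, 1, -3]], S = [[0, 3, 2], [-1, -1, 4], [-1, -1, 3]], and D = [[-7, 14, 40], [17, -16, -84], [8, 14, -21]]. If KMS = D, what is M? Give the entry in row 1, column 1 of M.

Isolating M: multiply by K⁻¹ from the left and S⁻¹ from the right, so M = K⁻¹DS⁻¹.
det K = -2, so K⁻¹ = [[9/2, 5/2, -1], [-3/2, -1/2, 0], [-2, -1, 0]].
det S = -3; the adjugate gives S⁻¹ = [[-1/3, 11/3, -14/3], [1/3, -2/3, 2/3], [0, 1, -1]].
K⁻¹D = [[3, 9, -9], [2, -13, -18], [-3, -12, 4]].
M = (K⁻¹D)S⁻¹ = [[2, -4, 1], [-5, -2, 0], [-3, 1, 2]].

2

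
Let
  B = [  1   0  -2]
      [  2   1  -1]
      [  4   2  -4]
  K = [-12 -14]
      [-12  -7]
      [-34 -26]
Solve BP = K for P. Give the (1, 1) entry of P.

B is on the left of P, so left-multiply by B⁻¹: P = B⁻¹K.
B has determinant -2; B⁻¹ = [[1, 2, -1], [-2, -2, 3/2], [0, 1, -1/2]].
P = B⁻¹K = [[1, 2, -1], [-2, -2, 3/2], [0, 1, -1/2]] · [[-12, -14], [-12, -7], [-34, -26]] = [[-2, -2], [-3, 3], [5, 6]].

-2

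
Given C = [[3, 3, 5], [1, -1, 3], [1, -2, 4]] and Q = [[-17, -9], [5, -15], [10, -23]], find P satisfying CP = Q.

P = [[2, 5], [-6, 2], [-1, -6]]

Left-multiplying both sides by C⁻¹ gives P = C⁻¹Q.
det C = -2, so C⁻¹ = [[-1, 11, -7], [1/2, -7/2, 2], [1/2, -9/2, 3]].
P = C⁻¹Q = [[-1, 11, -7], [1/2, -7/2, 2], [1/2, -9/2, 3]] · [[-17, -9], [5, -15], [10, -23]] = [[2, 5], [-6, 2], [-1, -6]].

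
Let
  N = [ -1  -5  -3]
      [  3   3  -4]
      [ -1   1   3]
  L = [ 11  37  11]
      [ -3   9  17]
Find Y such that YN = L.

Y = [[-4, 4, 5], [-3, -2, 0]]

N is on the right of Y, so right-multiply by N⁻¹: Y = LN⁻¹.
det N = -6, so N⁻¹ = [[-13/6, -2, -29/6], [5/6, 1, 13/6], [-1, -1, -2]].
Y = LN⁻¹ = [[11, 37, 11], [-3, 9, 17]] · [[-13/6, -2, -29/6], [5/6, 1, 13/6], [-1, -1, -2]] = [[-4, 4, 5], [-3, -2, 0]].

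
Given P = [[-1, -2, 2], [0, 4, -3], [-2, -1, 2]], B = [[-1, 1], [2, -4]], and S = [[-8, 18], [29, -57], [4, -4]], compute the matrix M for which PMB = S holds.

Isolating M: multiply by P⁻¹ from the left and B⁻¹ from the right, so M = P⁻¹SB⁻¹.
det P = -1; the adjugate gives P⁻¹ = [[-5, -2, 2], [-6, -2, 3], [-8, -3, 4]].
det B = 2; the adjugate gives B⁻¹ = [[-2, -1/2], [-1, -1/2]].
P⁻¹S = [[-10, 16], [2, -6], [-7, 11]].
M = (P⁻¹S)B⁻¹ = [[4, -3], [2, 2], [3, -2]].

M = [[4, -3], [2, 2], [3, -2]]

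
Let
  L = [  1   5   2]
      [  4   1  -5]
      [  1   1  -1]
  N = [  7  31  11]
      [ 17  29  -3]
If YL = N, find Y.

Right-multiplying both sides by L⁻¹ gives Y = NL⁻¹.
det L = 5, so L⁻¹ = [[4/5, 7/5, -27/5], [-1/5, -3/5, 13/5], [3/5, 4/5, -19/5]].
Y = NL⁻¹ = [[7, 31, 11], [17, 29, -3]] · [[4/5, 7/5, -27/5], [-1/5, -3/5, 13/5], [3/5, 4/5, -19/5]] = [[6, 0, 1], [6, 4, -5]].

Y = [[6, 0, 1], [6, 4, -5]]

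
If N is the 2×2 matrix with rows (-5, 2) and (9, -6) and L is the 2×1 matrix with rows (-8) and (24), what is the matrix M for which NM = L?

M = [[0], [-4]]

Since N multiplies M on the left, M = N⁻¹L.
det N = 12; the adjugate gives N⁻¹ = [[-1/2, -1/6], [-3/4, -5/12]].
M = N⁻¹L = [[-1/2, -1/6], [-3/4, -5/12]] · [[-8], [24]] = [[0], [-4]].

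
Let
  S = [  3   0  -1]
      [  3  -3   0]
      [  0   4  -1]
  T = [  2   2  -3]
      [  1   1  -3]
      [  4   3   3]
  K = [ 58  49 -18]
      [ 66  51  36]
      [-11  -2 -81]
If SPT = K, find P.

P = S⁻¹KT⁻¹ (apply S⁻¹ on the left and T⁻¹ on the right).
det S = -3, so S⁻¹ = [[-1, 4/3, 1], [-1, 1, 1], [-4, 4, 3]].
det T = -3, so T⁻¹ = [[-4, 5, 1], [5, -6, -1], [1/3, -2/3, 0]].
S⁻¹K = [[19, 17, -15], [-3, 0, -27], [-1, 2, -27]].
P = (S⁻¹K)T⁻¹ = [[4, 3, 2], [3, 3, -3], [5, 1, -3]].

P = [[4, 3, 2], [3, 3, -3], [5, 1, -3]]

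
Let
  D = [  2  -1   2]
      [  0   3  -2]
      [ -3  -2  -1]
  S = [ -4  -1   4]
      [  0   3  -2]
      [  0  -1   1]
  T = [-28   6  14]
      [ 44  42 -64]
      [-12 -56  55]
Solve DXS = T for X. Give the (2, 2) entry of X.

Left-multiply by D⁻¹ and right-multiply by S⁻¹: X = D⁻¹TS⁻¹.
det D = -2, so D⁻¹ = [[7/2, 5/2, 2], [-3, -2, -2], [-9/2, -7/2, -3]].
det S = -4, so S⁻¹ = [[-1/4, 3/4, 5/2], [0, 1, 2], [0, 1, 3]].
D⁻¹T = [[-12, 14, -1], [20, 10, -24], [8, -6, -4]].
X = (D⁻¹T)S⁻¹ = [[3, 4, -5], [-5, 1, -2], [-2, -4, -4]].

1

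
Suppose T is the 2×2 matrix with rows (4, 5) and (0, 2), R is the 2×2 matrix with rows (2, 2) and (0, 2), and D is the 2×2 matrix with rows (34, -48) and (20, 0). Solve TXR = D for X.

X = [[-2, -4], [5, -5]]

Isolating X: multiply by T⁻¹ from the left and R⁻¹ from the right, so X = T⁻¹DR⁻¹.
det T = 8, so T⁻¹ = [[1/4, -5/8], [0, 1/2]].
R has determinant 4; R⁻¹ = [[1/2, -1/2], [0, 1/2]].
T⁻¹D = [[-4, -12], [10, 0]].
X = (T⁻¹D)R⁻¹ = [[-2, -4], [5, -5]].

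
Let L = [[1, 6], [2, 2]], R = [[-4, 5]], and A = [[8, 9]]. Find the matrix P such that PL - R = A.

PL = A + R = [[4, 14]].
Right-multiplying both sides by L⁻¹ gives P = (A + R)L⁻¹.
det L = -10, so L⁻¹ = [[-1/5, 3/5], [1/5, -1/10]].
P = (A + R)L⁻¹ = [[2, 1]].

P = [[2, 1]]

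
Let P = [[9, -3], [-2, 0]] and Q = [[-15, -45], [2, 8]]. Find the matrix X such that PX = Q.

X = [[-1, -4], [2, 3]]

Left-multiplying both sides by P⁻¹ gives X = P⁻¹Q.
P has determinant -6; P⁻¹ = [[0, -1/2], [-1/3, -3/2]].
X = P⁻¹Q = [[0, -1/2], [-1/3, -3/2]] · [[-15, -45], [2, 8]] = [[-1, -4], [2, 3]].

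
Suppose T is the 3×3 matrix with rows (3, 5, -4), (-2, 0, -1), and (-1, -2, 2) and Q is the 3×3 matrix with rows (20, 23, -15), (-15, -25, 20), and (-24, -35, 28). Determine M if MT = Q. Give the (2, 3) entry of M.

0

Right-multiplying both sides by T⁻¹ gives M = QT⁻¹.
det T = 3, so T⁻¹ = [[-2/3, -2/3, -5/3], [5/3, 2/3, 11/3], [4/3, 1/3, 10/3]].
M = QT⁻¹ = [[20, 23, -15], [-15, -25, 20], [-24, -35, 28]] · [[-2/3, -2/3, -5/3], [5/3, 2/3, 11/3], [4/3, 1/3, 10/3]] = [[5, -3, 1], [-5, 0, 0], [-5, 2, 5]].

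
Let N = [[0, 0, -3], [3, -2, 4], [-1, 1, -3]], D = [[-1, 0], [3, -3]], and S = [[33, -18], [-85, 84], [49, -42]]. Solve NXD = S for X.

X = N⁻¹SD⁻¹ (apply N⁻¹ on the left and D⁻¹ on the right).
N has determinant -3; N⁻¹ = [[-2/3, 1, 2], [-5/3, 1, 3], [-1/3, 0, 0]].
D has determinant 3; D⁻¹ = [[-1, 0], [-1, -1/3]].
N⁻¹S = [[-9, 12], [7, -12], [-11, 6]].
X = (N⁻¹S)D⁻¹ = [[-3, -4], [5, 4], [5, -2]].

X = [[-3, -4], [5, 4], [5, -2]]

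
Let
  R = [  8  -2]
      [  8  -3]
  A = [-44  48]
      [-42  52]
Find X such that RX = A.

X = [[-6, 5], [-2, -4]]

R is on the left of X, so left-multiply by R⁻¹: X = R⁻¹A.
det R = -8; the adjugate gives R⁻¹ = [[3/8, -1/4], [1, -1]].
X = R⁻¹A = [[3/8, -1/4], [1, -1]] · [[-44, 48], [-42, 52]] = [[-6, 5], [-2, -4]].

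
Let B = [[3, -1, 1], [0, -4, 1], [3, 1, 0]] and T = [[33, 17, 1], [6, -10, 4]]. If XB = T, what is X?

Since B sits to the right of X, X = TB⁻¹.
det B = 6; the adjugate gives B⁻¹ = [[-1/6, 1/6, 1/2], [1/2, -1/2, -1/2], [2, -1, -2]].
X = TB⁻¹ = [[33, 17, 1], [6, -10, 4]] · [[-1/6, 1/6, 1/2], [1/2, -1/2, -1/2], [2, -1, -2]] = [[5, -4, 6], [2, 2, 0]].

X = [[5, -4, 6], [2, 2, 0]]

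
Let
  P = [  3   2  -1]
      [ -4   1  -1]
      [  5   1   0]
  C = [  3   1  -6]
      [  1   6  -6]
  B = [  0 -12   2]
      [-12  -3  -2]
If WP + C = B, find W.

WP = B − C = [[-3, -13, 8], [-13, -9, 4]].
Since P sits to the right of W, W = (B − C)P⁻¹.
det P = 2, so P⁻¹ = [[1/2, -1/2, -1/2], [-5/2, 5/2, 7/2], [-9/2, 7/2, 11/2]].
W = (B − C)P⁻¹ = [[-5, -3, 0], [-2, -2, -3]].

W = [[-5, -3, 0], [-2, -2, -3]]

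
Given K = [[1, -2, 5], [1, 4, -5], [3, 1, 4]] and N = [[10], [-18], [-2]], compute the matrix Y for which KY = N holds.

Y = [[-1], [-3], [1]]

K is on the left of Y, so left-multiply by K⁻¹: Y = K⁻¹N.
K has determinant 4; K⁻¹ = [[21/4, 13/4, -5/2], [-19/4, -11/4, 5/2], [-11/4, -7/4, 3/2]].
Y = K⁻¹N = [[21/4, 13/4, -5/2], [-19/4, -11/4, 5/2], [-11/4, -7/4, 3/2]] · [[10], [-18], [-2]] = [[-1], [-3], [1]].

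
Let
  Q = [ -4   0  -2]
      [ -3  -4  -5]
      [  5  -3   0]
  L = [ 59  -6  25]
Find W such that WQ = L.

W = [[-5, -3, 6]]

Q is on the right of W, so right-multiply by Q⁻¹: W = LQ⁻¹.
det Q = 2, so Q⁻¹ = [[-15/2, 3, -4], [-25/2, 5, -7], [29/2, -6, 8]].
W = LQ⁻¹ = [[59, -6, 25]] · [[-15/2, 3, -4], [-25/2, 5, -7], [29/2, -6, 8]] = [[-5, -3, 6]].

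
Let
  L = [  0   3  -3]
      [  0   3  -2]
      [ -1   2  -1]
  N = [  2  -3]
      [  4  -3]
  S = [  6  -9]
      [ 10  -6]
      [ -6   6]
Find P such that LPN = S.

P = [[-1, 4], [-3, 3], [-4, 3]]

P = L⁻¹SN⁻¹ (apply L⁻¹ on the left and N⁻¹ on the right).
det L = -3, so L⁻¹ = [[-1/3, 1, -1], [-2/3, 1, 0], [-1, 1, 0]].
det N = 6, so N⁻¹ = [[-1/2, 1/2], [-2/3, 1/3]].
L⁻¹S = [[14, -9], [6, 0], [4, 3]].
P = (L⁻¹S)N⁻¹ = [[-1, 4], [-3, 3], [-4, 3]].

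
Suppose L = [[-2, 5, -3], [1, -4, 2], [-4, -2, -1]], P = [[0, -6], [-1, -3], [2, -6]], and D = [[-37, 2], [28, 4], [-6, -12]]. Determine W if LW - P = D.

W = [[3, 5], [-5, 0], [2, -2]]

LW = D + P = [[-37, -4], [27, 1], [-4, -18]].
Left-multiplying both sides by L⁻¹ gives W = L⁻¹(D + P).
det L = 3, so L⁻¹ = [[8/3, 11/3, -2/3], [-7/3, -10/3, 1/3], [-6, -8, 1]].
W = L⁻¹(D + P) = [[3, 5], [-5, 0], [2, -2]].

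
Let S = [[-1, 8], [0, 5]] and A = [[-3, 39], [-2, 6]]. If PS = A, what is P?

P = [[3, 3], [2, -2]]

S is on the right of P, so right-multiply by S⁻¹: P = AS⁻¹.
det S = -5; the adjugate gives S⁻¹ = [[-1, 8/5], [0, 1/5]].
P = AS⁻¹ = [[-3, 39], [-2, 6]] · [[-1, 8/5], [0, 1/5]] = [[3, 3], [2, -2]].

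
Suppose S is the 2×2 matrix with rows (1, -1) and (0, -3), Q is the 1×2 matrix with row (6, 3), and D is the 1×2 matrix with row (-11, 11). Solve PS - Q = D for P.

P = [[-5, -3]]

PS = D + Q = [[-5, 14]].
Right-multiplying both sides by S⁻¹ gives P = (D + Q)S⁻¹.
S has determinant -3; S⁻¹ = [[1, -1/3], [0, -1/3]].
P = (D + Q)S⁻¹ = [[-5, -3]].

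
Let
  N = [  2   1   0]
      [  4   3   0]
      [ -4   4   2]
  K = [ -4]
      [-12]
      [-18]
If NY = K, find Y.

Y = [[0], [-4], [-1]]

Since N multiplies Y on the left, Y = N⁻¹K.
det N = 4; the adjugate gives N⁻¹ = [[3/2, -1/2, 0], [-2, 1, 0], [7, -3, 1/2]].
Y = N⁻¹K = [[3/2, -1/2, 0], [-2, 1, 0], [7, -3, 1/2]] · [[-4], [-12], [-18]] = [[0], [-4], [-1]].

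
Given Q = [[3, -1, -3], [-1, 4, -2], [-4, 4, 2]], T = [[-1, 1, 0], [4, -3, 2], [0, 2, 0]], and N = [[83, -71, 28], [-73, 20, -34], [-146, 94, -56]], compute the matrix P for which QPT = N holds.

Left-multiply by Q⁻¹ and right-multiply by T⁻¹: P = Q⁻¹NT⁻¹.
det Q = 2, so Q⁻¹ = [[8, -5, 7], [5, -3, 9/2], [6, -4, 11/2]].
T has determinant 4; T⁻¹ = [[-1, 0, 1/2], [0, 0, 1/2], [2, 1/2, -1/4]].
Q⁻¹N = [[7, -10, 2], [-23, 8, -10], [-13, 11, -4]].
P = (Q⁻¹N)T⁻¹ = [[-3, 1, -2], [3, -5, -5], [5, -2, 0]].

P = [[-3, 1, -2], [3, -5, -5], [5, -2, 0]]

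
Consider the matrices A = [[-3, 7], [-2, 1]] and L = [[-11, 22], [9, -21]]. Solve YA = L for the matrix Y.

A is on the right of Y, so right-multiply by A⁻¹: Y = LA⁻¹.
det A = 11, so A⁻¹ = [[1/11, -7/11], [2/11, -3/11]].
Y = LA⁻¹ = [[-11, 22], [9, -21]] · [[1/11, -7/11], [2/11, -3/11]] = [[3, 1], [-3, 0]].

Y = [[3, 1], [-3, 0]]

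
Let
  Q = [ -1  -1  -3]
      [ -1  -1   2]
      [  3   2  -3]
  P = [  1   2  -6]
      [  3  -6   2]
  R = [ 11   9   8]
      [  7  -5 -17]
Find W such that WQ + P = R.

WQ = R − P = [[10, 7, 14], [4, 1, -19]].
Right-multiplying both sides by Q⁻¹ gives W = (R − P)Q⁻¹.
det Q = -5, so Q⁻¹ = [[1/5, 9/5, 1], [-3/5, -12/5, -1], [-1/5, 1/5, 0]].
W = (R − P)Q⁻¹ = [[-5, 4, 3], [4, 1, 3]].

W = [[-5, 4, 3], [4, 1, 3]]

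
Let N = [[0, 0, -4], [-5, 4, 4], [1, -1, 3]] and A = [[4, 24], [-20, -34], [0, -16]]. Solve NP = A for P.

Since N multiplies P on the left, P = N⁻¹A.
N has determinant -4; N⁻¹ = [[-4, -1, -4], [-19/4, -1, -5], [-1/4, 0, 0]].
P = N⁻¹A = [[-4, -1, -4], [-19/4, -1, -5], [-1/4, 0, 0]] · [[4, 24], [-20, -34], [0, -16]] = [[4, 2], [1, 0], [-1, -6]].

P = [[4, 2], [1, 0], [-1, -6]]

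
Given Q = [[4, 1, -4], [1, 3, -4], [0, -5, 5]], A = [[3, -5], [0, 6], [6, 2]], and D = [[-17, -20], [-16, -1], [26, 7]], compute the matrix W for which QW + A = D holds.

QW = D − A = [[-20, -15], [-16, -7], [20, 5]].
Since Q multiplies W on the left, W = Q⁻¹(D − A).
det Q = -5, so Q⁻¹ = [[1, -3, -8/5], [1, -4, -12/5], [1, -4, -11/5]].
W = Q⁻¹(D − A) = [[-4, -2], [-4, 1], [0, 2]].

W = [[-4, -2], [-4, 1], [0, 2]]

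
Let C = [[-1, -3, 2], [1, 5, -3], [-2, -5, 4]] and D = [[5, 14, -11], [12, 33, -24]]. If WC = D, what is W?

W = [[2, 1, -3], [-6, 0, -3]]

Right-multiplying both sides by C⁻¹ gives W = DC⁻¹.
det C = -1, so C⁻¹ = [[-5, -2, 1], [-2, 0, 1], [-5, -1, 2]].
W = DC⁻¹ = [[5, 14, -11], [12, 33, -24]] · [[-5, -2, 1], [-2, 0, 1], [-5, -1, 2]] = [[2, 1, -3], [-6, 0, -3]].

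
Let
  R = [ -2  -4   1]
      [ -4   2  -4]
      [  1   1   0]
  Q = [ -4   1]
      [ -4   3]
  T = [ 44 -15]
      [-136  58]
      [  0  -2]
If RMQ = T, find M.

Left-multiply by R⁻¹ and right-multiply by Q⁻¹: M = R⁻¹TQ⁻¹.
det R = 2; the adjugate gives R⁻¹ = [[2, 1/2, 7], [-2, -1/2, -6], [-3, -1, -10]].
det Q = -8; the adjugate gives Q⁻¹ = [[-3/8, 1/8], [-1/2, 1/2]].
R⁻¹T = [[20, -15], [-20, 13], [4, 7]].
M = (R⁻¹T)Q⁻¹ = [[0, -5], [1, 4], [-5, 4]].

M = [[0, -5], [1, 4], [-5, 4]]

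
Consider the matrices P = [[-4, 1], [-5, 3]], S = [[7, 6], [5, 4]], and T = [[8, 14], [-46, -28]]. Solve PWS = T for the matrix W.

W = [[-5, 5], [-1, -5]]

W = P⁻¹TS⁻¹ (apply P⁻¹ on the left and S⁻¹ on the right).
P has determinant -7; P⁻¹ = [[-3/7, 1/7], [-5/7, 4/7]].
S has determinant -2; S⁻¹ = [[-2, 3], [5/2, -7/2]].
P⁻¹T = [[-10, -10], [-32, -26]].
W = (P⁻¹T)S⁻¹ = [[-5, 5], [-1, -5]].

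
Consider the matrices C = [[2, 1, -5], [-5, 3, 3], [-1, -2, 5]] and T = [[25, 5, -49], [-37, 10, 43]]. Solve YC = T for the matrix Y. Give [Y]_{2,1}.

-2

Since C sits to the right of Y, Y = TC⁻¹.
det C = -1, so C⁻¹ = [[-21, -5, -18], [-22, -5, -19], [-13, -3, -11]].
Y = TC⁻¹ = [[25, 5, -49], [-37, 10, 43]] · [[-21, -5, -18], [-22, -5, -19], [-13, -3, -11]] = [[2, -3, -6], [-2, 6, 3]].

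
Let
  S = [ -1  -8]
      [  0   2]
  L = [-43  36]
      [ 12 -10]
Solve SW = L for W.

S is on the left of W, so left-multiply by S⁻¹: W = S⁻¹L.
det S = -2, so S⁻¹ = [[-1, -4], [0, 1/2]].
W = S⁻¹L = [[-1, -4], [0, 1/2]] · [[-43, 36], [12, -10]] = [[-5, 4], [6, -5]].

W = [[-5, 4], [6, -5]]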